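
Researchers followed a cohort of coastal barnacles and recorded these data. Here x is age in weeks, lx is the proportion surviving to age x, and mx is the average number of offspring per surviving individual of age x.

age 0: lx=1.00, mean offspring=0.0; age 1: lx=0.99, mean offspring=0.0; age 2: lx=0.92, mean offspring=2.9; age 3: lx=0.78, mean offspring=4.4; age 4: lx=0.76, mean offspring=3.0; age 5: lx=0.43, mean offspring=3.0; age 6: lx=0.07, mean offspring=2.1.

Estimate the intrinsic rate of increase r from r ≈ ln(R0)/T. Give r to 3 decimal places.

0.699

R0 = Σ lx·mx = 0 + 0 + 2.668 + 3.432 + 2.28 + 1.29 + 0.147 = 9.817
Σ x·lx·mx = 32.084; T = 32.084/9.817 = 3.26821…
r ≈ ln(R0)/T = ln(9.817)/3.26821… = 0.69889… → 0.699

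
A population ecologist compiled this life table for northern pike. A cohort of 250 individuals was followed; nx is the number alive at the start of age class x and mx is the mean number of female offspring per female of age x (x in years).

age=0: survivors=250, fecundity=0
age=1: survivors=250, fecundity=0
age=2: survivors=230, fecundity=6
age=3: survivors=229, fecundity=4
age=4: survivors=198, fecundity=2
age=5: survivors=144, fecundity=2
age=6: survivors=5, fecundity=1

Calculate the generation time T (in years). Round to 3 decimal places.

2.868

lx = nx/n0 = nx/250: 1, 1, 0.92, 0.916, 0.792, 0.576, 0.02
lx·mx: 0, 0, 5.52, 3.664, 1.584, 1.152, 0.02 → R0 = 11.94
x·lx·mx: 0, 0, 11.04, 10.992, 6.336, 5.76, 0.12 → Σ = 34.248
T = 34.248 / 11.94 = 2.868342… → 2.868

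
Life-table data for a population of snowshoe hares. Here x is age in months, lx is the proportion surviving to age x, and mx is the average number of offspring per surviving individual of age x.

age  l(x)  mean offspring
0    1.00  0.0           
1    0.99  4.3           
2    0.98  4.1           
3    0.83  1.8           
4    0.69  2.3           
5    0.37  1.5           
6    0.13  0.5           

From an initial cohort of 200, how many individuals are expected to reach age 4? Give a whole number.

Expected survivors = N0 · l_4 = 200 × 0.69 = 138 → 138

138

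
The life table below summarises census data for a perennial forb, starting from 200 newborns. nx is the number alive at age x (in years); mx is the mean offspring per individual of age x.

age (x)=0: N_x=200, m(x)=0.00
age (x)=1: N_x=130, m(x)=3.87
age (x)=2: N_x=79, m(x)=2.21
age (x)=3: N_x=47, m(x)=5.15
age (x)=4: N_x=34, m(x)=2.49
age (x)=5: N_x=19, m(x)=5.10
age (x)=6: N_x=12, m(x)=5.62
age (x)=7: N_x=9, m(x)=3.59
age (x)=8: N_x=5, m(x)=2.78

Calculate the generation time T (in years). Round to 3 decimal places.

2.587

lx = nx/n0 = nx/200: 1, 0.65, 0.395, 0.235, 0.17, 0.095, 0.06, 0.045, 0.025
lx·mx: 0, 2.5155, 0.87295, 1.21025, 0.4233, 0.4845, 0.3372, 0.16155, 0.0695 → R0 = 6.07475
x·lx·mx: 0, 2.5155, 1.7459, 3.63075, 1.6932, 2.4225, 2.0232, 1.13085, 0.556 → Σ = 15.7179
T = 15.7179 / 6.07475 = 2.587415… → 2.587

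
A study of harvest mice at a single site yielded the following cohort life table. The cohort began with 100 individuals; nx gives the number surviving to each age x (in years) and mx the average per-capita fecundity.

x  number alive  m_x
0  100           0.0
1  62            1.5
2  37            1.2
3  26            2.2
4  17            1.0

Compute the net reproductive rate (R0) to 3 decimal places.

lx = nx/n0 = nx/100: 1, 0.62, 0.37, 0.26, 0.17
lx·mx by age: 0, 0.93, 0.444, 0.572, 0.17
R0 = Σ lx·mx = 2.116 → 2.116

2.116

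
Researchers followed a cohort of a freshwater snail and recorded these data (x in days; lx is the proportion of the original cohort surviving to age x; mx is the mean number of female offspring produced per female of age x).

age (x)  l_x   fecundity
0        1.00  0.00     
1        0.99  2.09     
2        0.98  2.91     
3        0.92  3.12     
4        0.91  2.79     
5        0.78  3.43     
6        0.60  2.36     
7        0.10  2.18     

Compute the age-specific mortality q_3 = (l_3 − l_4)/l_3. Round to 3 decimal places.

0.011

q_3 = (l_3 − l_4) / l_3 = (0.92 − 0.91) / 0.92
     = 0.01 / 0.92 = 0.01087… → 0.011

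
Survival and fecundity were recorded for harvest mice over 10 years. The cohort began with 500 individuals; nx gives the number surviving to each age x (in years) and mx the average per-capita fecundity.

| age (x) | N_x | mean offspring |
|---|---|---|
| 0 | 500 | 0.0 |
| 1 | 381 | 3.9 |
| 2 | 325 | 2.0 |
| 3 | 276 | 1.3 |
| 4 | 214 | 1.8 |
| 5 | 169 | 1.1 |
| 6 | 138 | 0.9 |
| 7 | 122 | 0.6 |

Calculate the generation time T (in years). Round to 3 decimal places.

2.326

lx = nx/n0 = nx/500: 1, 0.762, 0.65, 0.552, 0.428, 0.338, 0.276, 0.244
lx·mx: 0, 2.9718, 1.3, 0.7176, 0.7704, 0.3718, 0.2484, 0.1464 → R0 = 6.5264
x·lx·mx: 0, 2.9718, 2.6, 2.1528, 3.0816, 1.859, 1.4904, 1.0248 → Σ = 15.1804
T = 15.1804 / 6.5264 = 2.325999… → 2.326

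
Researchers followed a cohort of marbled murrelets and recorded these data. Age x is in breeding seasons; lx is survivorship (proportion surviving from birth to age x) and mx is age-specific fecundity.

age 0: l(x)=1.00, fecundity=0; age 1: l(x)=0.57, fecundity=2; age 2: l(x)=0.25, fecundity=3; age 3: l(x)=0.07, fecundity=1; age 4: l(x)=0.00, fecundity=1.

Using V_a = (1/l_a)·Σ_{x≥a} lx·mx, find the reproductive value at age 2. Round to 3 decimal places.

lx·mx for x ≥ 2: 0.75, 0.07, 0 → sum = 0.82
V_2 = 0.82 / l_2 = 0.82 / 0.25 = 3.28 → 3.280

3.280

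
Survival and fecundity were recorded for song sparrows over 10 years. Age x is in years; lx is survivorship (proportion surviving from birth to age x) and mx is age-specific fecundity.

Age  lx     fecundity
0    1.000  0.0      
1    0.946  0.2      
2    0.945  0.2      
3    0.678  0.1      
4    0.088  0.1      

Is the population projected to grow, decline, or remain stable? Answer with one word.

R0 = Σ lx·mx = 0 + 0.1892 + 0.189 + 0.0678 + 0.0088 = 0.4548
R0 < 1, so the population is declining.

declining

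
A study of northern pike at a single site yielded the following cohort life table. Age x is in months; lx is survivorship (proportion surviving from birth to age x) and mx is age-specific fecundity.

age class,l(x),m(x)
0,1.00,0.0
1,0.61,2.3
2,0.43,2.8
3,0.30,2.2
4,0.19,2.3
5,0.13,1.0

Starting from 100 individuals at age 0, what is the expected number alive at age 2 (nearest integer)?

43

Expected survivors = N0 · l_2 = 100 × 0.43 = 43 → 43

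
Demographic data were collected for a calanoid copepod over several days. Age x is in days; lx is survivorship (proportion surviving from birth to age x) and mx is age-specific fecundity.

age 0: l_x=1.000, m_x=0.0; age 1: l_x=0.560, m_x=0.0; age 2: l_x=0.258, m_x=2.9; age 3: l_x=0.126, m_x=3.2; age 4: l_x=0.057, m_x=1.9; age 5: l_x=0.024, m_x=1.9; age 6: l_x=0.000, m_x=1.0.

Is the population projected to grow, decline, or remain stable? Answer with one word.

growing

R0 = Σ lx·mx = 0 + 0 + 0.7482 + 0.4032 + 0.1083 + 0.0456 + 0 = 1.3053
R0 > 1, so the population is growing.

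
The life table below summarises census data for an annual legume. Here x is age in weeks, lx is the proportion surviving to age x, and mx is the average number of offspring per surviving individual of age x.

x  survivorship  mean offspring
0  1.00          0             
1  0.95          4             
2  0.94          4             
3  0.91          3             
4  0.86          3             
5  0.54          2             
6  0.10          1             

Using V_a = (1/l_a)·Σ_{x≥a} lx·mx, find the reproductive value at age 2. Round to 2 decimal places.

lx·mx for x ≥ 2: 3.76, 2.73, 2.58, 1.08, 0.1 → sum = 10.25
V_2 = 10.25 / l_2 = 10.25 / 0.94 = 10.904255… → 10.90

10.90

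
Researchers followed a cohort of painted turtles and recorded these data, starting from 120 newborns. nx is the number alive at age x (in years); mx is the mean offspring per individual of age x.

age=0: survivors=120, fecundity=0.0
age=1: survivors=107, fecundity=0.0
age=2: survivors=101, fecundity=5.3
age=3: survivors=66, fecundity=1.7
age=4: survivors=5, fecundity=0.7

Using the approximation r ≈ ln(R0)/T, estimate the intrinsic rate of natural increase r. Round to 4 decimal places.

0.7746

lx = nx/n0 = nx/120: 1, 0.89167…, 0.84167…, 0.55, 0.04167…
R0 = Σ lx·mx = 0 + 0 + 4.46083… + 0.935 + 0.02917… = 5.425…
Σ x·lx·mx = 11.843333…; T = 11.843333…/5.425… = 2.1831…
r ≈ ln(R0)/T = ln(5.425…)/2.1831… = 0.774594… → 0.7746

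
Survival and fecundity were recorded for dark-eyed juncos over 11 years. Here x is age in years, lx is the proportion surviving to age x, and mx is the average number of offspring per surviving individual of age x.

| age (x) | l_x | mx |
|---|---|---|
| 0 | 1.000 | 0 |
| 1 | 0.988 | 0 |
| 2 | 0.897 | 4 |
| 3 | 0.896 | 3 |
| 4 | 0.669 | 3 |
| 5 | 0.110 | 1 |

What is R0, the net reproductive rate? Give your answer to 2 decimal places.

lx·mx by age: 0, 0, 3.588, 2.688, 2.007, 0.11
R0 = Σ lx·mx = 8.393 → 8.39

8.39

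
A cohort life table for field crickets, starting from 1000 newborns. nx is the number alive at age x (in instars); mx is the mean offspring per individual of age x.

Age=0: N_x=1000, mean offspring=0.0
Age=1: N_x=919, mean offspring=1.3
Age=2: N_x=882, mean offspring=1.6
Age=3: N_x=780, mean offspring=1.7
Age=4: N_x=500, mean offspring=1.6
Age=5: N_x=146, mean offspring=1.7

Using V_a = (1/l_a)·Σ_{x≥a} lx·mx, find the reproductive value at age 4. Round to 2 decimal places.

2.10

lx = nx/n0 = nx/1000: 1, 0.919, 0.882, 0.78, 0.5, 0.146
lx·mx for x ≥ 4: 0.8, 0.2482 → sum = 1.0482
V_4 = 1.0482 / l_4 = 1.0482 / 0.5 = 2.0964 → 2.10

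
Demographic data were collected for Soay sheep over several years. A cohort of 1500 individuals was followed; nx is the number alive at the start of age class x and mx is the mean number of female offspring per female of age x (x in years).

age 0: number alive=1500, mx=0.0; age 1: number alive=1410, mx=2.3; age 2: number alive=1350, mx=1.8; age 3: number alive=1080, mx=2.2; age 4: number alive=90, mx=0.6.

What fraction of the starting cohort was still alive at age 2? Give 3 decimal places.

l_2 = n_2/n_0 = 1350/1500 = 0.9 → 0.900

0.900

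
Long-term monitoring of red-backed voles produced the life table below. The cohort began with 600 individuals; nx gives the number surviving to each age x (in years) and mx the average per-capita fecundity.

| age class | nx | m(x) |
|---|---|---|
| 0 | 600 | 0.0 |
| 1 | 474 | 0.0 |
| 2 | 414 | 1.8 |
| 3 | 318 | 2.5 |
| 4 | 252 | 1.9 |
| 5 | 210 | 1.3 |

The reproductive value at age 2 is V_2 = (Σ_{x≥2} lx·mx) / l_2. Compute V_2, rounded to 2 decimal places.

lx = nx/n0 = nx/600: 1, 0.79, 0.69, 0.53, 0.42, 0.35
lx·mx for x ≥ 2: 1.242, 1.325, 0.798, 0.455 → sum = 3.82
V_2 = 3.82 / l_2 = 3.82 / 0.69 = 5.536232… → 5.54

5.54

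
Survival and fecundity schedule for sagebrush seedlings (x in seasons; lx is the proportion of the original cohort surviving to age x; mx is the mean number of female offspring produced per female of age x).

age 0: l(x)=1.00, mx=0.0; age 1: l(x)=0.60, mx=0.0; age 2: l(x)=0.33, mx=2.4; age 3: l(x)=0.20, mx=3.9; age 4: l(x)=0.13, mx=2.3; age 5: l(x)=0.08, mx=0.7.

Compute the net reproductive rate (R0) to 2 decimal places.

lx·mx by age: 0, 0, 0.792, 0.78, 0.299, 0.056
R0 = Σ lx·mx = 1.927 → 1.93

1.93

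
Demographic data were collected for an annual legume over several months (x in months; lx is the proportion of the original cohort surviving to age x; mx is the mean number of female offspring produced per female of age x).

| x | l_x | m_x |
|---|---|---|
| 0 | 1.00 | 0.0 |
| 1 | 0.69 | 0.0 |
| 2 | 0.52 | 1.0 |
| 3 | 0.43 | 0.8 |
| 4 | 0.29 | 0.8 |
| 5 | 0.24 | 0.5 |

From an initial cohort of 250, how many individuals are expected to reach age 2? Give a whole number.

130

Expected survivors = N0 · l_2 = 250 × 0.52 = 130 → 130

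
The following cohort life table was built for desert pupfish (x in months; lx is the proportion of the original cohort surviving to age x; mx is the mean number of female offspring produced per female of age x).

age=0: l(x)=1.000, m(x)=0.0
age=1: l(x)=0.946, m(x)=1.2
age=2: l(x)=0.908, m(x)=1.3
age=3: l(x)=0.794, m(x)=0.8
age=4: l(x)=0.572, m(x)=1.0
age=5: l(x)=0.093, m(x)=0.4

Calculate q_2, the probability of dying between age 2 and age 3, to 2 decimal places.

q_2 = (l_2 − l_3) / l_2 = (0.908 − 0.794) / 0.908
     = 0.114 / 0.908 = 0.125551… → 0.13

0.13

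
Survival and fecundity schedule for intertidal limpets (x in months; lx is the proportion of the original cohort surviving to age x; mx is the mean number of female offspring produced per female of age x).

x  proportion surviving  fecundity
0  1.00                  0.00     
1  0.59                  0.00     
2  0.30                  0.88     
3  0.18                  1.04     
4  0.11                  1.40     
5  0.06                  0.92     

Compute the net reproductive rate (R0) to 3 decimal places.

lx·mx by age: 0, 0, 0.264, 0.1872, 0.154, 0.0552
R0 = Σ lx·mx = 0.6604 → 0.660

0.660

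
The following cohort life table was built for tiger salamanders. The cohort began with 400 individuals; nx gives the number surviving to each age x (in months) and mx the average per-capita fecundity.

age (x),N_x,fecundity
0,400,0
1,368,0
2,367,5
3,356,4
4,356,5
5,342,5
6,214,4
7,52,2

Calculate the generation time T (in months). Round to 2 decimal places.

3.82

lx = nx/n0 = nx/400: 1, 0.92, 0.9175, 0.89, 0.89, 0.855, 0.535, 0.13
lx·mx: 0, 0, 4.5875, 3.56, 4.45, 4.275, 2.14, 0.26 → R0 = 19.2725
x·lx·mx: 0, 0, 9.175, 10.68, 17.8, 21.375, 12.84, 1.82 → Σ = 73.69
T = 73.69 / 19.2725 = 3.823583… → 3.82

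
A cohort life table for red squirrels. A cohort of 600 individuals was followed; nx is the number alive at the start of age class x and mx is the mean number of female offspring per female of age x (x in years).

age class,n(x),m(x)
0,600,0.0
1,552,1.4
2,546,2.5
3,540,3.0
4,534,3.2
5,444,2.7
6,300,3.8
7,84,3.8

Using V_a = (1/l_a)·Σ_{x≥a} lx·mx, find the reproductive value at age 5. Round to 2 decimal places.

5.99

lx = nx/n0 = nx/600: 1, 0.92, 0.91, 0.9, 0.89, 0.74, 0.5, 0.14
lx·mx for x ≥ 5: 1.998, 1.9, 0.532 → sum = 4.43
V_5 = 4.43 / l_5 = 4.43 / 0.74 = 5.986486… → 5.99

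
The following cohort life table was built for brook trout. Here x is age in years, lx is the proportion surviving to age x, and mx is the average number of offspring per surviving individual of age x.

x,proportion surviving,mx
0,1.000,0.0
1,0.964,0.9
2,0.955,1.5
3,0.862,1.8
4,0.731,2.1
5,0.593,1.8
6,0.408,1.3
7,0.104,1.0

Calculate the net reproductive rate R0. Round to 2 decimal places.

7.09

lx·mx by age: 0, 0.8676, 1.4325, 1.5516, 1.5351, 1.0674, 0.5304, 0.104
R0 = Σ lx·mx = 7.0886 → 7.09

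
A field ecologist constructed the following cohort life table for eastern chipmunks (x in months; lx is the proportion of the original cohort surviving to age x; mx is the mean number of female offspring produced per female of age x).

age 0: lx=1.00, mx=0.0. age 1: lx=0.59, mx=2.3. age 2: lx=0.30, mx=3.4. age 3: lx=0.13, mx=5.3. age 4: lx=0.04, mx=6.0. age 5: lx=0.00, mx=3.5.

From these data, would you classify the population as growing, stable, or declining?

growing

R0 = Σ lx·mx = 0 + 1.357 + 1.02 + 0.689 + 0.24 + 0 = 3.306
R0 > 1, so the population is growing.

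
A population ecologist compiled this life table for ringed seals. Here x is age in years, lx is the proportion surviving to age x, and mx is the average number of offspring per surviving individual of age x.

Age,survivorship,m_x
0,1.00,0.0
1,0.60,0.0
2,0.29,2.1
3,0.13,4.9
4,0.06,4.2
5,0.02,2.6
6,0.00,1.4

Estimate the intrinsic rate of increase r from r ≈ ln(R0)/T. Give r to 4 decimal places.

0.1545

R0 = Σ lx·mx = 0 + 0 + 0.609 + 0.637 + 0.252 + 0.052 + 0 = 1.55
Σ x·lx·mx = 4.397; T = 4.397/1.55 = 2.83677…
r ≈ ln(R0)/T = ln(1.55)/2.83677… = 0.154491… → 0.1545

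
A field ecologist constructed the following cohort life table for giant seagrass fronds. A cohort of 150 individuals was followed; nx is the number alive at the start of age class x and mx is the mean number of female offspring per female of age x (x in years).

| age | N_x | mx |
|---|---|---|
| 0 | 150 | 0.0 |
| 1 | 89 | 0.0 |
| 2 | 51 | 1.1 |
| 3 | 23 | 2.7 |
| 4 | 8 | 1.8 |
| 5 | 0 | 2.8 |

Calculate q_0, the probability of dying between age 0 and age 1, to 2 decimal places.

0.41

lx = nx/n0 = nx/150: 1, 0.59333…, 0.34, 0.15333…, 0.05333…, 0
q_0 = (l_0 − l_1) / l_0 = (1 − 0.593333…) / 1
     = 0.406667… / 1 = 0.406667… → 0.41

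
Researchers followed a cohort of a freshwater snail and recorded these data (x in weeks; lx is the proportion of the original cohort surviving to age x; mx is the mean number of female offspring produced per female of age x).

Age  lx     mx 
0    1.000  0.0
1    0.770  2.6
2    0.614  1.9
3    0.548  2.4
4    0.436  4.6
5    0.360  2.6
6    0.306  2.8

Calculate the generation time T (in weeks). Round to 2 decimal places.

lx·mx: 0, 2.002, 1.1666, 1.3152, 2.0056, 0.936, 0.8568 → R0 = 8.2822
x·lx·mx: 0, 2.002, 2.3332, 3.9456, 8.0224, 4.68, 5.1408 → Σ = 26.124
T = 26.124 / 8.2822 = 3.154234… → 3.15

3.15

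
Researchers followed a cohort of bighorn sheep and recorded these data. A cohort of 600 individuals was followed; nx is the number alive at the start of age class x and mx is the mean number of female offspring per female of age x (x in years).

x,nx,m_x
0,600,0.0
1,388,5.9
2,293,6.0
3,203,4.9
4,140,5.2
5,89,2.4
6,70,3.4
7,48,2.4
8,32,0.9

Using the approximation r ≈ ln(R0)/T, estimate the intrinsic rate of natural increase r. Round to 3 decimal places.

lx = nx/n0 = nx/600: 1, 0.64667…, 0.48833…, 0.33833…, 0.23333…, 0.14833…, 0.11667…, 0.08, 0.05333…
R0 = Σ lx·mx = 0 + 3.81533… + 2.93… + 1.65783… + 1.21333… + 0.356… + 0.39667… + 0.192 + 0.048… = 10.609167…
Σ x·lx·mx = 25.390167…; T = 25.390167…/10.609167… = 2.39323…
r ≈ ln(R0)/T = ln(10.609167…)/2.39323… = 0.98683… → 0.987

0.987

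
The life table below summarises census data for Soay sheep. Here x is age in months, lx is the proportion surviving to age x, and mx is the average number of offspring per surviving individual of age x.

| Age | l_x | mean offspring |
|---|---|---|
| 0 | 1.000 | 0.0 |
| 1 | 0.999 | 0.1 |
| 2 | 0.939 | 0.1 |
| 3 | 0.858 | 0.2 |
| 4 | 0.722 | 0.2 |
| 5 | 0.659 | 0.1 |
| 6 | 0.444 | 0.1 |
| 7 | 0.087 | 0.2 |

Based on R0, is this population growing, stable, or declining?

R0 = Σ lx·mx = 0 + 0.0999 + 0.0939 + 0.1716 + 0.1444 + 0.0659 + 0.0444 + 0.0174 = 0.6375
R0 < 1, so the population is declining.

declining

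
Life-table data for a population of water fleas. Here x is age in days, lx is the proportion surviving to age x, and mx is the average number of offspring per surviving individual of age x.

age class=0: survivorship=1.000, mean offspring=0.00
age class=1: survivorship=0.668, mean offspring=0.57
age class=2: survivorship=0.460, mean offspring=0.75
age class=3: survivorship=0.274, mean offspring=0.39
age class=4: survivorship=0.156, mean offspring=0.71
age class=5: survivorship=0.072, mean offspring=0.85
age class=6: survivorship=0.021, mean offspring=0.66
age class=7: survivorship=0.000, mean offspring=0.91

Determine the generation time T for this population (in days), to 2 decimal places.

lx·mx: 0, 0.38076, 0.345, 0.10686, 0.11076, 0.0612, 0.01386, 0 → R0 = 1.01844
x·lx·mx: 0, 0.38076, 0.69, 0.32058, 0.44304, 0.306, 0.08316, 0 → Σ = 2.22354
T = 2.22354 / 1.01844 = 2.18328… → 2.18

2.18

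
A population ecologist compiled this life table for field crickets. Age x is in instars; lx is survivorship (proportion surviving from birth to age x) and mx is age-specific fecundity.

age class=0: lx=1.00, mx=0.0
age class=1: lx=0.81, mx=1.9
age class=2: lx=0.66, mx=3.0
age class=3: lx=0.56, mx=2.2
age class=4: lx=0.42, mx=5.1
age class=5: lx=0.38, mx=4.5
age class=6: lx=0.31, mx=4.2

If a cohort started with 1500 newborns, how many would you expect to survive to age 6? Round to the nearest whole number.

465

Expected survivors = N0 · l_6 = 1500 × 0.31 = 465 → 465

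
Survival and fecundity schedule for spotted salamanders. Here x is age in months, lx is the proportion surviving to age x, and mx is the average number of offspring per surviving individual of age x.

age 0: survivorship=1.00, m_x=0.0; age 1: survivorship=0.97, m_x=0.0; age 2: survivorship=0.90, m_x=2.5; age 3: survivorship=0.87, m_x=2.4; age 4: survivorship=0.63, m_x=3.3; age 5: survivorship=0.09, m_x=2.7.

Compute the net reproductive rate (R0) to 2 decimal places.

6.66

lx·mx by age: 0, 0, 2.25, 2.088, 2.079, 0.243
R0 = Σ lx·mx = 6.66 → 6.66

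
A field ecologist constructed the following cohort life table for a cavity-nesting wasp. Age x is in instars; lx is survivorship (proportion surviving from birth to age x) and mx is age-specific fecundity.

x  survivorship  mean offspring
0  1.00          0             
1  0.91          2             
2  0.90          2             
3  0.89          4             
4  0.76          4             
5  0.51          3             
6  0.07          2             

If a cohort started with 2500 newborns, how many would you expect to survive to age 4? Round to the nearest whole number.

Expected survivors = N0 · l_4 = 2500 × 0.76 = 1900 → 1900

1900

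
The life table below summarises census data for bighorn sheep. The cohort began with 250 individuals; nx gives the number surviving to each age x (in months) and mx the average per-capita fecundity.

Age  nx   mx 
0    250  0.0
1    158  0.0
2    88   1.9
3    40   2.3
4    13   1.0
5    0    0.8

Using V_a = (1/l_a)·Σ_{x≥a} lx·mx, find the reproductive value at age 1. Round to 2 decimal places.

1.72

lx = nx/n0 = nx/250: 1, 0.632, 0.352, 0.16, 0.052, 0
lx·mx for x ≥ 1: 0, 0.6688, 0.368, 0.052, 0 → sum = 1.0888
V_1 = 1.0888 / l_1 = 1.0888 / 0.632 = 1.722785… → 1.72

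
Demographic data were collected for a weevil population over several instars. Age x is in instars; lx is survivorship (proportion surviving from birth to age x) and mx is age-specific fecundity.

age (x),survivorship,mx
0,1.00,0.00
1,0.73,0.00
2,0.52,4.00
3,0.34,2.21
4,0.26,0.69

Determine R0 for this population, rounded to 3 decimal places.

lx·mx by age: 0, 0, 2.08, 0.7514, 0.1794
R0 = Σ lx·mx = 3.0108 → 3.011

3.011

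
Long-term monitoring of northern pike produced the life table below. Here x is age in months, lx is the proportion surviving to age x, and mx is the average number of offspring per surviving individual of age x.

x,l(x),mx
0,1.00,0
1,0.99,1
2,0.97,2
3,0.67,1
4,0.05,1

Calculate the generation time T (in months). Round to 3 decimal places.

1.940

lx·mx: 0, 0.99, 1.94, 0.67, 0.05 → R0 = 3.65
x·lx·mx: 0, 0.99, 3.88, 2.01, 0.2 → Σ = 7.08
T = 7.08 / 3.65 = 1.939726… → 1.940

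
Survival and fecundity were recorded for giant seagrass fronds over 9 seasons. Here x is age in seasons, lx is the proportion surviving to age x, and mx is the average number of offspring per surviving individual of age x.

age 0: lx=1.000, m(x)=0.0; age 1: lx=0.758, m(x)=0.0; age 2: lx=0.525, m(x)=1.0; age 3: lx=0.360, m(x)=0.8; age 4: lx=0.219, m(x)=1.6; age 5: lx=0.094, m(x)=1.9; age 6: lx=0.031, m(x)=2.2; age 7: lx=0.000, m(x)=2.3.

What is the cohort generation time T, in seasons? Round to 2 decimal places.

3.27

lx·mx: 0, 0, 0.525, 0.288, 0.3504, 0.1786, 0.0682, 0 → R0 = 1.4102
x·lx·mx: 0, 0, 1.05, 0.864, 1.4016, 0.893, 0.4092, 0 → Σ = 4.6178
T = 4.6178 / 1.4102 = 3.274571… → 3.27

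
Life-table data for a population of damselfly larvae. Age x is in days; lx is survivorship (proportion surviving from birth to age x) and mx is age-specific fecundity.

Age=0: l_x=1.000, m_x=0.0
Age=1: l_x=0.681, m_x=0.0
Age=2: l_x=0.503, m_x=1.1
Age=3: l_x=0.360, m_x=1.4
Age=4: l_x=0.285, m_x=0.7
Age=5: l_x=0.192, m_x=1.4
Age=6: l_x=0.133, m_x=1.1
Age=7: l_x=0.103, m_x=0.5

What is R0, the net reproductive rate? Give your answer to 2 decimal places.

1.72

lx·mx by age: 0, 0, 0.5533, 0.504, 0.1995, 0.2688, 0.1463, 0.0515
R0 = Σ lx·mx = 1.7234 → 1.72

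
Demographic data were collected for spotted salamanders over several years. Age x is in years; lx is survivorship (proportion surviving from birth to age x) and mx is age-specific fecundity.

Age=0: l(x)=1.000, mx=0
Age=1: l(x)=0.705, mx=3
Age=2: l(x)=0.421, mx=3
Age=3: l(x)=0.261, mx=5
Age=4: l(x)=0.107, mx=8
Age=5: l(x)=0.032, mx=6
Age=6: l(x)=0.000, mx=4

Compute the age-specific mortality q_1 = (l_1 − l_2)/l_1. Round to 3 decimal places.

0.403

q_1 = (l_1 − l_2) / l_1 = (0.705 − 0.421) / 0.705
     = 0.284 / 0.705 = 0.402837… → 0.403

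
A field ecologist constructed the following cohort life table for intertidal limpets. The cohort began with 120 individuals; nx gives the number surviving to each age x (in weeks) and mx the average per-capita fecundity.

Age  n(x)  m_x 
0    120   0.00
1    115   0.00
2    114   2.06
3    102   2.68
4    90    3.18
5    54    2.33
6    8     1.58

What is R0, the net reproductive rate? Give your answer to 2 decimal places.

7.77

lx = nx/n0 = nx/120: 1, 0.95833…, 0.95, 0.85, 0.75, 0.45, 0.06667…
lx·mx by age: 0, 0, 1.957, 2.278, 2.385, 1.0485, 0.105333…
R0 = Σ lx·mx = 7.773833… → 7.77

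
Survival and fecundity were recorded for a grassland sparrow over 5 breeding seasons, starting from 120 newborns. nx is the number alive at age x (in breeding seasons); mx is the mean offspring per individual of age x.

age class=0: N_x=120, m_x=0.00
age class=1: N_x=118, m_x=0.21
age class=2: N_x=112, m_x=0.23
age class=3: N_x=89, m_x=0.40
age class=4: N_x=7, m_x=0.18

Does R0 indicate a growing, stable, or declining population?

lx = nx/n0 = nx/120: 1, 0.98333…, 0.93333…, 0.74167…, 0.05833…
R0 = Σ lx·mx = 0 + 0.2065… + 0.214667… + 0.296667… + 0.0105… = 0.728333…
R0 < 1, so the population is declining.

declining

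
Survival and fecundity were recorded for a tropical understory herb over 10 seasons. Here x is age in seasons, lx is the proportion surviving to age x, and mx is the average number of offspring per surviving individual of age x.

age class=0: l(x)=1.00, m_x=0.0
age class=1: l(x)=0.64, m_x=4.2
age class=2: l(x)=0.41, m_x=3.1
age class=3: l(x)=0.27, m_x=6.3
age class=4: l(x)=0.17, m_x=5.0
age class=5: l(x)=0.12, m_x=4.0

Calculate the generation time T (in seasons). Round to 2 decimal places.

2.31

lx·mx: 0, 2.688, 1.271, 1.701, 0.85, 0.48 → R0 = 6.99
x·lx·mx: 0, 2.688, 2.542, 5.103, 3.4, 2.4 → Σ = 16.133
T = 16.133 / 6.99 = 2.308011… → 2.31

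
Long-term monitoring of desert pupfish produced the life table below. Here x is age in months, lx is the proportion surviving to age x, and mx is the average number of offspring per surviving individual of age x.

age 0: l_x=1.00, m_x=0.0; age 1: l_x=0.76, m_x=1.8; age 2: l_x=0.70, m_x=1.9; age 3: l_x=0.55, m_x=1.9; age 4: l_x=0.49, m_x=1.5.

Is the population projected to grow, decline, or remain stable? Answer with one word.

growing

R0 = Σ lx·mx = 0 + 1.368 + 1.33 + 1.045 + 0.735 = 4.478
R0 > 1, so the population is growing.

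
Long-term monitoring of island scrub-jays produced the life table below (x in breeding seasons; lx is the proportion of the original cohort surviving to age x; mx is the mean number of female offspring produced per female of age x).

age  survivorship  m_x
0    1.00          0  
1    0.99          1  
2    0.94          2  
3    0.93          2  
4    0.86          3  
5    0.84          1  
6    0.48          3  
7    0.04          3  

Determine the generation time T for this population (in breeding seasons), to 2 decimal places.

lx·mx: 0, 0.99, 1.88, 1.86, 2.58, 0.84, 1.44, 0.12 → R0 = 9.71
x·lx·mx: 0, 0.99, 3.76, 5.58, 10.32, 4.2, 8.64, 0.84 → Σ = 34.33
T = 34.33 / 9.71 = 3.53553… → 3.54

3.54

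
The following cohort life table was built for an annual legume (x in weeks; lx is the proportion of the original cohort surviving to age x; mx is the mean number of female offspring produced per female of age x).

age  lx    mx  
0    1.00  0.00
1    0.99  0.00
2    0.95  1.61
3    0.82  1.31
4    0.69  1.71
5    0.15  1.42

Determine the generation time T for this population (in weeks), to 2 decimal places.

lx·mx: 0, 0, 1.5295, 1.0742, 1.1799, 0.213 → R0 = 3.9966
x·lx·mx: 0, 0, 3.059, 3.2226, 4.7196, 1.065 → Σ = 12.0662
T = 12.0662 / 3.9966 = 3.019116… → 3.02

3.02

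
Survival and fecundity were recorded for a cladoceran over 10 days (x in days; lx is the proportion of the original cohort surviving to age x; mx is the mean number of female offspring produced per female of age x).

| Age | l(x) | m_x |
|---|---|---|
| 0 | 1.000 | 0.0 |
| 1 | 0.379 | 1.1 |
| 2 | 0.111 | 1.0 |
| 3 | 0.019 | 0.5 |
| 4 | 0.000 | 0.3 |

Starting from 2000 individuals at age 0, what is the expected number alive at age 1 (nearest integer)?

758

Expected survivors = N0 · l_1 = 2000 × 0.379 = 758 → 758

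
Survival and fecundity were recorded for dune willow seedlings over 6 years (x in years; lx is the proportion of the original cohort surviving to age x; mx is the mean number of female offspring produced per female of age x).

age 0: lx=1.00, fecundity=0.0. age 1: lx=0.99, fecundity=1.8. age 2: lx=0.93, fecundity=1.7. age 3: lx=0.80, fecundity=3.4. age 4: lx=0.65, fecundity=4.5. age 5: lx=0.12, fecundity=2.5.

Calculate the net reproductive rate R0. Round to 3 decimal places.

9.308

lx·mx by age: 0, 1.782, 1.581, 2.72, 2.925, 0.3
R0 = Σ lx·mx = 9.308 → 9.308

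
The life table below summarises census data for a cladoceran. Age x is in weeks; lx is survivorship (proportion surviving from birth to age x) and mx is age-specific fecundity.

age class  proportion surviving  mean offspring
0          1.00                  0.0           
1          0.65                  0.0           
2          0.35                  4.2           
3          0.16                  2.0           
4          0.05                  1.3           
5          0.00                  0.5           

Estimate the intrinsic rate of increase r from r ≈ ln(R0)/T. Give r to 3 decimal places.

0.276

R0 = Σ lx·mx = 0 + 0 + 1.47 + 0.32 + 0.065 + 0 = 1.855
Σ x·lx·mx = 4.16; T = 4.16/1.855 = 2.24259…
r ≈ ln(R0)/T = ln(1.855)/2.24259… = 0.27552… → 0.276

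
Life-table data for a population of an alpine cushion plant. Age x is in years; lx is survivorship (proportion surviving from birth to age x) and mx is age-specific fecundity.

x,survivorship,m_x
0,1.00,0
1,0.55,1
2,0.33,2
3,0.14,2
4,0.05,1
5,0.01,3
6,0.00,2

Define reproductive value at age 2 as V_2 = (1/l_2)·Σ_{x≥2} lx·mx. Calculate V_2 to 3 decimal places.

3.091

lx·mx for x ≥ 2: 0.66, 0.28, 0.05, 0.03, 0 → sum = 1.02
V_2 = 1.02 / l_2 = 1.02 / 0.33 = 3.090909… → 3.091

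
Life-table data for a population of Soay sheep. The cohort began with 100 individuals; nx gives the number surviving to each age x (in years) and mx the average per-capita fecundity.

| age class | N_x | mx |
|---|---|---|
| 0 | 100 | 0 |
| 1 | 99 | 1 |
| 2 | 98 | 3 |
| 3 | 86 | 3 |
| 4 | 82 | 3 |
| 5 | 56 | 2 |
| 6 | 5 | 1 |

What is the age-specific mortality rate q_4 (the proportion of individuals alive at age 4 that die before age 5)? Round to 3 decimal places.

lx = nx/n0 = nx/100: 1, 0.99, 0.98, 0.86, 0.82, 0.56, 0.05
q_4 = (l_4 − l_5) / l_4 = (0.82 − 0.56) / 0.82
     = 0.26 / 0.82 = 0.317073… → 0.317

0.317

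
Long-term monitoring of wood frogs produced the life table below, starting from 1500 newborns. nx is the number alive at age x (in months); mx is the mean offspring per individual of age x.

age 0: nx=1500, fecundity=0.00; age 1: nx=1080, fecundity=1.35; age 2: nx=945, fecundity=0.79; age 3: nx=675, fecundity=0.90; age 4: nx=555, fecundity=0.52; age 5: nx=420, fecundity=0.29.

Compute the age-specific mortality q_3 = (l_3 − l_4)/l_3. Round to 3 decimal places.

lx = nx/n0 = nx/1500: 1, 0.72, 0.63, 0.45, 0.37, 0.28
q_3 = (l_3 − l_4) / l_3 = (0.45 − 0.37) / 0.45
     = 0.08 / 0.45 = 0.177778… → 0.178

0.178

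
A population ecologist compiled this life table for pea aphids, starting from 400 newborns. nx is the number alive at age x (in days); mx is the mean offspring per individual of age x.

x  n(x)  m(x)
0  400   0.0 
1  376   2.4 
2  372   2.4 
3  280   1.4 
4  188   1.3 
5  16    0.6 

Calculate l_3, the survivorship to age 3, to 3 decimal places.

l_3 = n_3/n_0 = 280/400 = 0.7 → 0.700

0.700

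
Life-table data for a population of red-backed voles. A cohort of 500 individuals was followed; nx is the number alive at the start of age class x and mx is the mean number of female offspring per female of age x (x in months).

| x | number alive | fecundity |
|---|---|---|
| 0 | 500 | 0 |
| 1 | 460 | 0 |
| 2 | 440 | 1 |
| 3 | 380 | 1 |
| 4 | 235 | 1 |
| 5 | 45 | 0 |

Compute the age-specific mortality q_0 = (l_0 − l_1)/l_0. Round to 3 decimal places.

0.080

lx = nx/n0 = nx/500: 1, 0.92, 0.88, 0.76, 0.47, 0.09
q_0 = (l_0 − l_1) / l_0 = (1 − 0.92) / 1
     = 0.08 / 1 = 0.08 → 0.080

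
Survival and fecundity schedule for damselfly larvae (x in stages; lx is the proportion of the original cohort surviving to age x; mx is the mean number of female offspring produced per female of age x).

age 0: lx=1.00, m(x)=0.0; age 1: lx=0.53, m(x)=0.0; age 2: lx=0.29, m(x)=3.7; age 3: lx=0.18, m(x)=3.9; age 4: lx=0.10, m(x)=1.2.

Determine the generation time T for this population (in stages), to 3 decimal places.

lx·mx: 0, 0, 1.073, 0.702, 0.12 → R0 = 1.895
x·lx·mx: 0, 0, 2.146, 2.106, 0.48 → Σ = 4.732
T = 4.732 / 1.895 = 2.497098… → 2.497

2.497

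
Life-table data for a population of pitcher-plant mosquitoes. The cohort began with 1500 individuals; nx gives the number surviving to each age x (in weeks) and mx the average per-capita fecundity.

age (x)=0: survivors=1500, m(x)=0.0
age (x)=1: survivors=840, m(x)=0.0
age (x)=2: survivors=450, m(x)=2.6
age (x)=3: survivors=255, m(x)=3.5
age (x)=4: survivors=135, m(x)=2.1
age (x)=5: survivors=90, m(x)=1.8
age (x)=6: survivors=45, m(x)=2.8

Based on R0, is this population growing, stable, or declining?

growing

lx = nx/n0 = nx/1500: 1, 0.56, 0.3, 0.17, 0.09, 0.06, 0.03
R0 = Σ lx·mx = 0 + 0 + 0.78 + 0.595 + 0.189 + 0.108 + 0.084 = 1.756
R0 > 1, so the population is growing.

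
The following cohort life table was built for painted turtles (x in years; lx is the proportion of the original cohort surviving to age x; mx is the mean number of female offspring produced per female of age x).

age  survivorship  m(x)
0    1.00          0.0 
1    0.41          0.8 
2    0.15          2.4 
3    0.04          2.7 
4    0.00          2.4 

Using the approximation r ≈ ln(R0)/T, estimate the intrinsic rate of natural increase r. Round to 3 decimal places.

R0 = Σ lx·mx = 0 + 0.328 + 0.36 + 0.108 + 0 = 0.796
Σ x·lx·mx = 1.372; T = 1.372/0.796 = 1.72362…
r ≈ ln(R0)/T = ln(0.796)/1.72362… = -0.13237… → -0.132

-0.132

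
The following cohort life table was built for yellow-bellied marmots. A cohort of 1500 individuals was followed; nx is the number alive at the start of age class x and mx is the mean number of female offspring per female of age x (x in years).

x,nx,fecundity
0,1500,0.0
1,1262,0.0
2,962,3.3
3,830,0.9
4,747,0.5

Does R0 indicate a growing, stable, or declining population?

growing

lx = nx/n0 = nx/1500: 1, 0.84133…, 0.64133…, 0.55333…, 0.498
R0 = Σ lx·mx = 0 + 0 + 2.1164… + 0.498… + 0.249 = 2.8634…
R0 > 1, so the population is growing.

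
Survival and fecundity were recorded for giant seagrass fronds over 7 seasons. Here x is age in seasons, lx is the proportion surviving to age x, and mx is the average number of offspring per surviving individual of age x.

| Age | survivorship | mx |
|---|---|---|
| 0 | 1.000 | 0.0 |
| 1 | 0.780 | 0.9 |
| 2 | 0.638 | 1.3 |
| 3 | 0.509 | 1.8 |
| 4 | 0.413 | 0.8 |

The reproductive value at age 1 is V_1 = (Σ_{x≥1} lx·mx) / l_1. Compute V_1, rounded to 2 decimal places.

3.56

lx·mx for x ≥ 1: 0.702, 0.8294, 0.9162, 0.3304 → sum = 2.778
V_1 = 2.778 / l_1 = 2.778 / 0.78 = 3.561538… → 3.56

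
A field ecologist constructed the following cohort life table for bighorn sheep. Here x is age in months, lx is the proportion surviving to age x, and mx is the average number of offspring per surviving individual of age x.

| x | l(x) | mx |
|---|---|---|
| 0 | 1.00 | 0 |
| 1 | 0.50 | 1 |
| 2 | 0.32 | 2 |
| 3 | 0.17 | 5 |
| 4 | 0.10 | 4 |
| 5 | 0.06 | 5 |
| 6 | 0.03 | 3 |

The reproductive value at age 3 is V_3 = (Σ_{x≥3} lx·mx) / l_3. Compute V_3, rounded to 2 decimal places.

9.65

lx·mx for x ≥ 3: 0.85, 0.4, 0.3, 0.09 → sum = 1.64
V_3 = 1.64 / l_3 = 1.64 / 0.17 = 9.647059… → 9.65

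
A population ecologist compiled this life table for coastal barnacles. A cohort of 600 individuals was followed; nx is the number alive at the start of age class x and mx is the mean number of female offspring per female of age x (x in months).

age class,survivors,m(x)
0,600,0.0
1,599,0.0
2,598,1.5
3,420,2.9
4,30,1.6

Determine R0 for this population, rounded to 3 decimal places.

lx = nx/n0 = nx/600: 1, 0.99833…, 0.99667…, 0.7, 0.05
lx·mx by age: 0, 0, 1.495…, 2.03, 0.08
R0 = Σ lx·mx = 3.605… → 3.605

3.605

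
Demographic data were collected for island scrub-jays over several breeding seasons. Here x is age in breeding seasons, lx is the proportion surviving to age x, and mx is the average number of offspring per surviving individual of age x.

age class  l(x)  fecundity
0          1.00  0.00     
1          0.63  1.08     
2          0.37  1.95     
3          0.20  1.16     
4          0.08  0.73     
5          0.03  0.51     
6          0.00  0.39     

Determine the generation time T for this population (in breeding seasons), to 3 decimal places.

lx·mx: 0, 0.6804, 0.7215, 0.232, 0.0584, 0.0153, 0 → R0 = 1.7076
x·lx·mx: 0, 0.6804, 1.443, 0.696, 0.2336, 0.0765, 0 → Σ = 3.1295
T = 3.1295 / 1.7076 = 1.832689… → 1.833

1.833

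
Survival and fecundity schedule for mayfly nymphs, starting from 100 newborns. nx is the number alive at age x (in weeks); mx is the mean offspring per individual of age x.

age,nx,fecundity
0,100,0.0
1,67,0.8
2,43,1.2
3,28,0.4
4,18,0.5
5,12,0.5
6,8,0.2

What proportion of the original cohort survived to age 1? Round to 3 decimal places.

0.670

l_1 = n_1/n_0 = 67/100 = 0.67 → 0.670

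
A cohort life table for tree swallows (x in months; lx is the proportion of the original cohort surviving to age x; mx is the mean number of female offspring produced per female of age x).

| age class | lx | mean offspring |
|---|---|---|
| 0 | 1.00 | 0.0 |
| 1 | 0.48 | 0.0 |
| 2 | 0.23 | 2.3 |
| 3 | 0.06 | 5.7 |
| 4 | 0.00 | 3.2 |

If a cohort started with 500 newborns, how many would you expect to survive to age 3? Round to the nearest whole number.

30

Expected survivors = N0 · l_3 = 500 × 0.06 = 30 → 30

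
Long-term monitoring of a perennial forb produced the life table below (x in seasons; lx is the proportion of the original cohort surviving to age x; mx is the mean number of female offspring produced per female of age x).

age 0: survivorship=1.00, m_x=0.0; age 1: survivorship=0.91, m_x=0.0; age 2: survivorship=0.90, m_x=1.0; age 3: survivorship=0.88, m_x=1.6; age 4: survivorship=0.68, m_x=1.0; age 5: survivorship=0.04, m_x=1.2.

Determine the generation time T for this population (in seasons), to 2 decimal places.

2.96

lx·mx: 0, 0, 0.9, 1.408, 0.68, 0.048 → R0 = 3.036
x·lx·mx: 0, 0, 1.8, 4.224, 2.72, 0.24 → Σ = 8.984
T = 8.984 / 3.036 = 2.959157… → 2.96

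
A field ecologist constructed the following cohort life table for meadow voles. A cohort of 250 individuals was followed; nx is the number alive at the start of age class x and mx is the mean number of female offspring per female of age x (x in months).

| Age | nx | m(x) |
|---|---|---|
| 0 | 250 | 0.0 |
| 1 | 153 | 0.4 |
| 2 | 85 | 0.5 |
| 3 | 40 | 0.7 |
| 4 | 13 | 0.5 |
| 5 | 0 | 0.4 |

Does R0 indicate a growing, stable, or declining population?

lx = nx/n0 = nx/250: 1, 0.612, 0.34, 0.16, 0.052, 0
R0 = Σ lx·mx = 0 + 0.2448 + 0.17 + 0.112 + 0.026 + 0 = 0.5528
R0 < 1, so the population is declining.

declining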